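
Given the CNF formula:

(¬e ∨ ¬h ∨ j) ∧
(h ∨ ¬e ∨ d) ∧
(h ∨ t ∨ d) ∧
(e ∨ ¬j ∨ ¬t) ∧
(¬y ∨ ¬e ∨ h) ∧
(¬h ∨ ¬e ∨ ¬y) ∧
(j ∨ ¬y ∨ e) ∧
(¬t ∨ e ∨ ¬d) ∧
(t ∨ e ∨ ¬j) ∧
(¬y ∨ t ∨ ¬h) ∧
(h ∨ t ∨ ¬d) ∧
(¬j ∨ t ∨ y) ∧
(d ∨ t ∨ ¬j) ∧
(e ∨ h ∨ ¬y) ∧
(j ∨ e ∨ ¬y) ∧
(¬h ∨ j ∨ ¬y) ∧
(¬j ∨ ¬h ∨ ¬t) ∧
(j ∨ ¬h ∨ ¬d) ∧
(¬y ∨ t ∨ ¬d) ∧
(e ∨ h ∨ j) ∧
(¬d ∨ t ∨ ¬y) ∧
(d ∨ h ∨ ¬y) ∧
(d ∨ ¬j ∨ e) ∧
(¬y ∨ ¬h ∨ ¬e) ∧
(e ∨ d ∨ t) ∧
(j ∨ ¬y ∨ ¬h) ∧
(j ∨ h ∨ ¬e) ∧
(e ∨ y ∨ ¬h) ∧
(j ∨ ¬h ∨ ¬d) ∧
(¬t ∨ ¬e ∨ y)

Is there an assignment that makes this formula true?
No

No, the formula is not satisfiable.

No assignment of truth values to the variables can make all 30 clauses true simultaneously.

The formula is UNSAT (unsatisfiable).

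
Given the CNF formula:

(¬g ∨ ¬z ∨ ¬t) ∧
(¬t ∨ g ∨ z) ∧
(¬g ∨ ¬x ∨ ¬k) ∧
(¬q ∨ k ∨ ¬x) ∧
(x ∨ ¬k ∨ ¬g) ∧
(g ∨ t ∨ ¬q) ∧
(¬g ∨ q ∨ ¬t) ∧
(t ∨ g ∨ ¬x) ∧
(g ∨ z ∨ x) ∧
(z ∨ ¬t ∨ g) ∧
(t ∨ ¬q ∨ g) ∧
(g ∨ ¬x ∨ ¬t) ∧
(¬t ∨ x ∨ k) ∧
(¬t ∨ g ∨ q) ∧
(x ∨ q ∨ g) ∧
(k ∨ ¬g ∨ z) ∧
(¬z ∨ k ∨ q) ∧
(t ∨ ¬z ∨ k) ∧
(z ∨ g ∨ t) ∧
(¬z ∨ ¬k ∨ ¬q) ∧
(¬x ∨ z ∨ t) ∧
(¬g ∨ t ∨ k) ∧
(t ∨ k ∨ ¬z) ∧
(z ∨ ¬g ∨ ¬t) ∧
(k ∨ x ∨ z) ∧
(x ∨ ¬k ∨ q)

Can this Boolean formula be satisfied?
No

No, the formula is not satisfiable.

No assignment of truth values to the variables can make all 26 clauses true simultaneously.

The formula is UNSAT (unsatisfiable).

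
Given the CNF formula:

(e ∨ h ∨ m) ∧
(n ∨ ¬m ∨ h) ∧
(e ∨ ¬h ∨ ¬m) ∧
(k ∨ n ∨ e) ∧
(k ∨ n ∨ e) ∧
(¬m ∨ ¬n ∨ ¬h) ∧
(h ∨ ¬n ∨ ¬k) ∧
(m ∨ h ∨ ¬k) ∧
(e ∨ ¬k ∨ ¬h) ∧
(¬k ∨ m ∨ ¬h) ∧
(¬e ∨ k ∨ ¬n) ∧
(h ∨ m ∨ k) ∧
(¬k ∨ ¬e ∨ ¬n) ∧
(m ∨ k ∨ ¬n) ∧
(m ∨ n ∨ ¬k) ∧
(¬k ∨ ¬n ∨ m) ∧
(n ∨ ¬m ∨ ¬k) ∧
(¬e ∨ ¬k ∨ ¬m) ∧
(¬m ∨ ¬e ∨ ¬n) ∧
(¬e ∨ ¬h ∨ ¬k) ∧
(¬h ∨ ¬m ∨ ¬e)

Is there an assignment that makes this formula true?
Yes

Yes, the formula is satisfiable.

One satisfying assignment is: e=True, k=False, n=False, m=False, h=True

Verification: With this assignment, all 21 clauses evaluate to true.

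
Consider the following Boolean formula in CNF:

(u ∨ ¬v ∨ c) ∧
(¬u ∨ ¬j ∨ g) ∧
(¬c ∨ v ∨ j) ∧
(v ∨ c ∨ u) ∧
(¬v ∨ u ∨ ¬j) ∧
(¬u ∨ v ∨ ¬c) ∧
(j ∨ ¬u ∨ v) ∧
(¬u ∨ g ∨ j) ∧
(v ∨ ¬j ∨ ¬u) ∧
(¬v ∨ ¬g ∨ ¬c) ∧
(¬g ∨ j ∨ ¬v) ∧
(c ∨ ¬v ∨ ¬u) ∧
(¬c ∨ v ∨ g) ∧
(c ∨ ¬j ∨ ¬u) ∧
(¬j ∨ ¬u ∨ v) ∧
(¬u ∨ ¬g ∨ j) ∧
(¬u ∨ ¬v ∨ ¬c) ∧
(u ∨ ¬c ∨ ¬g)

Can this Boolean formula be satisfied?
Yes

Yes, the formula is satisfiable.

One satisfying assignment is: j=False, g=False, u=False, v=True, c=True

Verification: With this assignment, all 18 clauses evaluate to true.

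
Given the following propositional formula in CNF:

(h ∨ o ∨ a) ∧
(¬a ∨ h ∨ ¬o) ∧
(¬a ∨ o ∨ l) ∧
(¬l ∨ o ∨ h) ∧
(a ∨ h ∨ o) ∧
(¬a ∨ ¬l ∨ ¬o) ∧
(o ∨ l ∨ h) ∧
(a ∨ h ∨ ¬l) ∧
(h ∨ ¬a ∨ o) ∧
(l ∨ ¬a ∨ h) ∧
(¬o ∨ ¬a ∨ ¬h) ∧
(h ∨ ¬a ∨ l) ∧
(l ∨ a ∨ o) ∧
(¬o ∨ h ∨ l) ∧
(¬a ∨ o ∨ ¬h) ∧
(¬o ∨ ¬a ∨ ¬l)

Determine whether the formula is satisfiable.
Yes

Yes, the formula is satisfiable.

One satisfying assignment is: l=False, o=True, h=True, a=False

Verification: With this assignment, all 16 clauses evaluate to true.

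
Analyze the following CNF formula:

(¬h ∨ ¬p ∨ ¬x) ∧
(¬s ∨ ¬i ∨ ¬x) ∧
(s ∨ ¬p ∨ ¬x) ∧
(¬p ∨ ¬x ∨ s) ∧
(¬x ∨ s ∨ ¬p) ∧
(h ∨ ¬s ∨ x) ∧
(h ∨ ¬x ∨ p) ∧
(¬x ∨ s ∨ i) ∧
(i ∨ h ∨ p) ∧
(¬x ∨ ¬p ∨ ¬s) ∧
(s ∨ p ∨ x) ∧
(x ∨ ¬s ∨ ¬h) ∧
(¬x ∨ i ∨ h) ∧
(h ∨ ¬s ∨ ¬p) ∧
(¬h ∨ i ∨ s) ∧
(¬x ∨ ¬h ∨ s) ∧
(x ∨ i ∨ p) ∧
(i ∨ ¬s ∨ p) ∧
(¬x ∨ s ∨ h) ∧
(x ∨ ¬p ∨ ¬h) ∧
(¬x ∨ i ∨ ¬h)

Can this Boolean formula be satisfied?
Yes

Yes, the formula is satisfiable.

One satisfying assignment is: i=False, s=False, x=False, h=False, p=True

Verification: With this assignment, all 21 clauses evaluate to true.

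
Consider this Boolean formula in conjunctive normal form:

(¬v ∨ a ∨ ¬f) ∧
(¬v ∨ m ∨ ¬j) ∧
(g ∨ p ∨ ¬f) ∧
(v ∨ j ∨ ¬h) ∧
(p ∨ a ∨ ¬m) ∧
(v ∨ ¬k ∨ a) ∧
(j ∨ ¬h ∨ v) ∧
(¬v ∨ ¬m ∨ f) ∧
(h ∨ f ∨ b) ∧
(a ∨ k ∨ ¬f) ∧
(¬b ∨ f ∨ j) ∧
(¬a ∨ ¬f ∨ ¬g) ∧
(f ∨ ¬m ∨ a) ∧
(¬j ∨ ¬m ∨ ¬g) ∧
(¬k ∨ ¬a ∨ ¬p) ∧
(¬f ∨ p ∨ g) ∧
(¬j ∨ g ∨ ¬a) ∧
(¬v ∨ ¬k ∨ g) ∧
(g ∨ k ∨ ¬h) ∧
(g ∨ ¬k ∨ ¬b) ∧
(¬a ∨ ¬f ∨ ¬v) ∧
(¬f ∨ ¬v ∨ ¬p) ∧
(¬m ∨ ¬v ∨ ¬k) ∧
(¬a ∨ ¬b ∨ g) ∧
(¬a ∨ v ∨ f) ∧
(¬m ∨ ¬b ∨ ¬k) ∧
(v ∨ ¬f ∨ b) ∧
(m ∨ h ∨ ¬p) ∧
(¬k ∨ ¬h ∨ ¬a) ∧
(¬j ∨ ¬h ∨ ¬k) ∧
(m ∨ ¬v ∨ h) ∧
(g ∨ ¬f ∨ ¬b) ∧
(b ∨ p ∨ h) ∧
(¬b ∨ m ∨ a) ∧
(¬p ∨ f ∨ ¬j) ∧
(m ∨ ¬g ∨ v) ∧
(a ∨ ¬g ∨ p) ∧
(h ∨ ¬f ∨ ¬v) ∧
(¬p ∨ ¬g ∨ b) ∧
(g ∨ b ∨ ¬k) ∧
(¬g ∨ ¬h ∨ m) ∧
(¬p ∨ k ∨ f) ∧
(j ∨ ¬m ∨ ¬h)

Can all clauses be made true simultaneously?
No

No, the formula is not satisfiable.

No assignment of truth values to the variables can make all 43 clauses true simultaneously.

The formula is UNSAT (unsatisfiable).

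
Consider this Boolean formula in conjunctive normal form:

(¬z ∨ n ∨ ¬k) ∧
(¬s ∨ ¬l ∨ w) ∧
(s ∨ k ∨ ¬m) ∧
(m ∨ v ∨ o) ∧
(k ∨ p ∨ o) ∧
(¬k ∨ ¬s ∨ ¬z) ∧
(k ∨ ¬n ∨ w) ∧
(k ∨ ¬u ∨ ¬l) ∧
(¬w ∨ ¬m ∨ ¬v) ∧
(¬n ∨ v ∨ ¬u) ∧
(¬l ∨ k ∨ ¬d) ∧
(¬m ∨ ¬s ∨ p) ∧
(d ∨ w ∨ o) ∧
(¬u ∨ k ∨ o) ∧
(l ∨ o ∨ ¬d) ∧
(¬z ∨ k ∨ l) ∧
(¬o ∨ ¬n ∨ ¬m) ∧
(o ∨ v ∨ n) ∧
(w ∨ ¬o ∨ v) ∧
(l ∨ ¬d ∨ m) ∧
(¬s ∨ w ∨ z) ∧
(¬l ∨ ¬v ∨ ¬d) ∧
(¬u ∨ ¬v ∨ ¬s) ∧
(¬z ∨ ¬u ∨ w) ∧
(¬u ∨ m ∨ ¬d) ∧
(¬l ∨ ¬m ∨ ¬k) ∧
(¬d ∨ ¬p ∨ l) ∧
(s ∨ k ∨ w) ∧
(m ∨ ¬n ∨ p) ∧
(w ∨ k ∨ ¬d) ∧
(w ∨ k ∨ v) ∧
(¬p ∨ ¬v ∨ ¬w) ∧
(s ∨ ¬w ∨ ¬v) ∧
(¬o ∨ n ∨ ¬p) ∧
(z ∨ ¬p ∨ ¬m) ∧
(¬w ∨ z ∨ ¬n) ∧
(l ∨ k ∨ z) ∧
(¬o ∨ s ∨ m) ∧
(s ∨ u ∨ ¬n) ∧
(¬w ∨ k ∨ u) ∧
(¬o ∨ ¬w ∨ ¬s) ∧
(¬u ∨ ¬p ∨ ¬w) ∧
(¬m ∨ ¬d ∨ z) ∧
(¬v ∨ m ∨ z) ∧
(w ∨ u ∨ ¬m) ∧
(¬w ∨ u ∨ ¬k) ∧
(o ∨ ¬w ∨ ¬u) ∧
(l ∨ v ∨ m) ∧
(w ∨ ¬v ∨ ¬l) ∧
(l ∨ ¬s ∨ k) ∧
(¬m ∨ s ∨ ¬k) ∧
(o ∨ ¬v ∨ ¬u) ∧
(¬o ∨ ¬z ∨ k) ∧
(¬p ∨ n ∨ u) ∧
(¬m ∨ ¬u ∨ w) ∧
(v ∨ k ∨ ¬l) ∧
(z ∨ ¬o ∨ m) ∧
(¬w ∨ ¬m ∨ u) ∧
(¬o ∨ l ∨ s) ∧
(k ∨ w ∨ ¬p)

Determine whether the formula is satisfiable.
No

No, the formula is not satisfiable.

No assignment of truth values to the variables can make all 60 clauses true simultaneously.

The formula is UNSAT (unsatisfiable).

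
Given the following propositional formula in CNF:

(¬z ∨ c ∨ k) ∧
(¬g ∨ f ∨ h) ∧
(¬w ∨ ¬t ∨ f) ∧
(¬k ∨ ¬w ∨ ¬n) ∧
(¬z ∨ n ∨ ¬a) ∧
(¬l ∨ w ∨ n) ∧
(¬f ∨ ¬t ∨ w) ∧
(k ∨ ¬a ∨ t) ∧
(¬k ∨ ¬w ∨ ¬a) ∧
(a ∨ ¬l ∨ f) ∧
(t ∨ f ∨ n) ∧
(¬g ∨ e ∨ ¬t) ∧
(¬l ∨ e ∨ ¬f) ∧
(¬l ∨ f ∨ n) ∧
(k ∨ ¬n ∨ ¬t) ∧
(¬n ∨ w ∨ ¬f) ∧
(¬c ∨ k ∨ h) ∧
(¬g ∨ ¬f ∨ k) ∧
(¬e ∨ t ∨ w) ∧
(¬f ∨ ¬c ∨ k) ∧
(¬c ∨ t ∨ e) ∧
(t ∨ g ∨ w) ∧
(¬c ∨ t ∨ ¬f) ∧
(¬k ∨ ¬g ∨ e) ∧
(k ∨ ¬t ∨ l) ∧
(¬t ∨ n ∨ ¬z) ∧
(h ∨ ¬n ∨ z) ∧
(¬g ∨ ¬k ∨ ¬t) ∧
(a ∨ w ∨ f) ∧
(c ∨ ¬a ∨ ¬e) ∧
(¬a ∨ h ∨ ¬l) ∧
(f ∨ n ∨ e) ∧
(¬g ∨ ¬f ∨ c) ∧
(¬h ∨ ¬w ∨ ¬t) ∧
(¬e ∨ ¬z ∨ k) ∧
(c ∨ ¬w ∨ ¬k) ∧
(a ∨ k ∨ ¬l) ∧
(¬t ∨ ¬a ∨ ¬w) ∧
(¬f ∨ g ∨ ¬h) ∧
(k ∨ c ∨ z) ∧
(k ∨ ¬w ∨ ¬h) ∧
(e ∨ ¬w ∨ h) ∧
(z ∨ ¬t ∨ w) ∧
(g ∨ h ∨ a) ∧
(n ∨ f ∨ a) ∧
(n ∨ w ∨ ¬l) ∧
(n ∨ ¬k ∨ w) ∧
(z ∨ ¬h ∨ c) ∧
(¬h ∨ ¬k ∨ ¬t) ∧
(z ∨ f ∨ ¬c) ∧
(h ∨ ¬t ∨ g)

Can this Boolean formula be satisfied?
No

No, the formula is not satisfiable.

No assignment of truth values to the variables can make all 51 clauses true simultaneously.

The formula is UNSAT (unsatisfiable).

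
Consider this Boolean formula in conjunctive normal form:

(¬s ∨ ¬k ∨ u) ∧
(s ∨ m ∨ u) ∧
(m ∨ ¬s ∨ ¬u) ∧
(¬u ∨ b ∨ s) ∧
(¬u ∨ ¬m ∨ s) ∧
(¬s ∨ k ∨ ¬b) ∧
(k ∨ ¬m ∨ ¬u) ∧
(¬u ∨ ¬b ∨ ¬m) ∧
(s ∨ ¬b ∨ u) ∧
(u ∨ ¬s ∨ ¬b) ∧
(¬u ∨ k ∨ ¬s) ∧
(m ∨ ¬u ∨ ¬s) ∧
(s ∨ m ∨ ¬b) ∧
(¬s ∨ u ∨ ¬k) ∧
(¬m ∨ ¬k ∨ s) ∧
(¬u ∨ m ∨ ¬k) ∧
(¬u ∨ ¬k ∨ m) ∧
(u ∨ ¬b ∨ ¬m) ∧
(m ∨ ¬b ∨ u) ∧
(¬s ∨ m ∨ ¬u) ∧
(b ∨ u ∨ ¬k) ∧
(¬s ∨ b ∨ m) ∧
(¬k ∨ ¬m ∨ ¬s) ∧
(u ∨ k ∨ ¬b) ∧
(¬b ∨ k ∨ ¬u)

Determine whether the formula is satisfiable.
Yes

Yes, the formula is satisfiable.

One satisfying assignment is: u=False, k=False, b=False, s=False, m=True

Verification: With this assignment, all 25 clauses evaluate to true.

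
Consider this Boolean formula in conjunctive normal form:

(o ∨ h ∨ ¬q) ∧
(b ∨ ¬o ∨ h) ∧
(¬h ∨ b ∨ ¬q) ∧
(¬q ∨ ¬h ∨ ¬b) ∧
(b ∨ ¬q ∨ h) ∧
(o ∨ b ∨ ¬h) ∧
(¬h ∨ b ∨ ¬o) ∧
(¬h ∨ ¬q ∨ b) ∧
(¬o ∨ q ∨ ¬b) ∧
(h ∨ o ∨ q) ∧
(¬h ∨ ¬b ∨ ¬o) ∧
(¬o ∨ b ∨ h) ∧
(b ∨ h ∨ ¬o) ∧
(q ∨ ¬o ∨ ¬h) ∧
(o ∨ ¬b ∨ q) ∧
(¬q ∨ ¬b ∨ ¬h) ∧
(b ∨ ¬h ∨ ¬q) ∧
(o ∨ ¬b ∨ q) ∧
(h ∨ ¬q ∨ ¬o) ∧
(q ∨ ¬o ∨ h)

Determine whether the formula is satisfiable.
No

No, the formula is not satisfiable.

No assignment of truth values to the variables can make all 20 clauses true simultaneously.

The formula is UNSAT (unsatisfiable).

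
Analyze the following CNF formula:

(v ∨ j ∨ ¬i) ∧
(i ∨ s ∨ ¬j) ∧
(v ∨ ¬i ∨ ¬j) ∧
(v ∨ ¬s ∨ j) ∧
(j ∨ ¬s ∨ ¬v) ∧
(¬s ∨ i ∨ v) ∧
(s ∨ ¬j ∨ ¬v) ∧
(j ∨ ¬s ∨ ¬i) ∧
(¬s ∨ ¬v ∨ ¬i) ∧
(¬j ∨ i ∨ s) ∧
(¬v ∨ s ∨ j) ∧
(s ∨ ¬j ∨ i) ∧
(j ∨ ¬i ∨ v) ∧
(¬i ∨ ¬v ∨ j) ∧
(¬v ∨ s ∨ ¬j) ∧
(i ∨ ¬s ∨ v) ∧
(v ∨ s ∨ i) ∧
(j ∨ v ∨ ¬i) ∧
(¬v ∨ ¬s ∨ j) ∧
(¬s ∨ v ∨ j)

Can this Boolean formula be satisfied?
Yes

Yes, the formula is satisfiable.

One satisfying assignment is: i=False, j=True, s=True, v=True

Verification: With this assignment, all 20 clauses evaluate to true.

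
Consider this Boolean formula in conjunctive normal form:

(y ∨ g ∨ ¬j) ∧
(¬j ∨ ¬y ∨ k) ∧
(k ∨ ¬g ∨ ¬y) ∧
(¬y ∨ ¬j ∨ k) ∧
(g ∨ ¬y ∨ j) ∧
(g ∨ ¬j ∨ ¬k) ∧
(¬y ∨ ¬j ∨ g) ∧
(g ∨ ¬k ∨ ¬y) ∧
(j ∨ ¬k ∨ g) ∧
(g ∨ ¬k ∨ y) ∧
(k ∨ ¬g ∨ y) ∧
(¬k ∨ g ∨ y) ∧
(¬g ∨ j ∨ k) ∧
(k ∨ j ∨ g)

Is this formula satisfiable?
Yes

Yes, the formula is satisfiable.

One satisfying assignment is: g=True, y=True, k=True, j=False

Verification: With this assignment, all 14 clauses evaluate to true.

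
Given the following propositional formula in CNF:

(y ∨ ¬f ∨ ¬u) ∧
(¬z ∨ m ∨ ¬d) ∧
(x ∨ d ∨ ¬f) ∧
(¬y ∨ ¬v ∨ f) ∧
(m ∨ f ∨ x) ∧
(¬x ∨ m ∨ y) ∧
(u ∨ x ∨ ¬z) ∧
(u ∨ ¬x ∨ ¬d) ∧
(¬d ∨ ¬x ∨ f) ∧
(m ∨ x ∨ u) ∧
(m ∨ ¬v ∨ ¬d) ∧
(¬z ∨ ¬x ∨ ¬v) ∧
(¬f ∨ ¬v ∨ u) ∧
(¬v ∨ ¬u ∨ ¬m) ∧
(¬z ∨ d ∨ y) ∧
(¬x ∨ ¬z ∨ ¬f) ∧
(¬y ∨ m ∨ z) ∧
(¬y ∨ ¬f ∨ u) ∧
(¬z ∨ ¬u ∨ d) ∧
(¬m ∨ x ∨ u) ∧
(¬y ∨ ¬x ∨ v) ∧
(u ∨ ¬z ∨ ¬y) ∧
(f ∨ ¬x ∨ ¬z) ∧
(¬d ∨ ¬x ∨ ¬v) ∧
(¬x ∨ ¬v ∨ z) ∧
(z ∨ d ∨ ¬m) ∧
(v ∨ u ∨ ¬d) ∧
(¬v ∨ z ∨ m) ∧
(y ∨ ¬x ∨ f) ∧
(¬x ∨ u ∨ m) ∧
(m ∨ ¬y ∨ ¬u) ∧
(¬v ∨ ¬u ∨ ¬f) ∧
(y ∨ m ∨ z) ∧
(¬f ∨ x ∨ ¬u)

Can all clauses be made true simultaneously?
Yes

Yes, the formula is satisfiable.

One satisfying assignment is: m=True, f=False, v=False, z=False, x=False, y=False, d=True, u=True

Verification: With this assignment, all 34 clauses evaluate to true.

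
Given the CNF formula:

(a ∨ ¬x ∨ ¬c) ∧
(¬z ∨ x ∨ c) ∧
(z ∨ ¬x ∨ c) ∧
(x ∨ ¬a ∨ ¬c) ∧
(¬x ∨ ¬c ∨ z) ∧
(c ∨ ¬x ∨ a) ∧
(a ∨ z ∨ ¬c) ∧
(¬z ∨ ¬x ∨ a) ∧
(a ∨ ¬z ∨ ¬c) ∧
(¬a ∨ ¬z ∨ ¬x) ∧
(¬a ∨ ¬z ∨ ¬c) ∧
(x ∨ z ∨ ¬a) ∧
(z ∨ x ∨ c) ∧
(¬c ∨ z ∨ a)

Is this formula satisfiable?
No

No, the formula is not satisfiable.

No assignment of truth values to the variables can make all 14 clauses true simultaneously.

The formula is UNSAT (unsatisfiable).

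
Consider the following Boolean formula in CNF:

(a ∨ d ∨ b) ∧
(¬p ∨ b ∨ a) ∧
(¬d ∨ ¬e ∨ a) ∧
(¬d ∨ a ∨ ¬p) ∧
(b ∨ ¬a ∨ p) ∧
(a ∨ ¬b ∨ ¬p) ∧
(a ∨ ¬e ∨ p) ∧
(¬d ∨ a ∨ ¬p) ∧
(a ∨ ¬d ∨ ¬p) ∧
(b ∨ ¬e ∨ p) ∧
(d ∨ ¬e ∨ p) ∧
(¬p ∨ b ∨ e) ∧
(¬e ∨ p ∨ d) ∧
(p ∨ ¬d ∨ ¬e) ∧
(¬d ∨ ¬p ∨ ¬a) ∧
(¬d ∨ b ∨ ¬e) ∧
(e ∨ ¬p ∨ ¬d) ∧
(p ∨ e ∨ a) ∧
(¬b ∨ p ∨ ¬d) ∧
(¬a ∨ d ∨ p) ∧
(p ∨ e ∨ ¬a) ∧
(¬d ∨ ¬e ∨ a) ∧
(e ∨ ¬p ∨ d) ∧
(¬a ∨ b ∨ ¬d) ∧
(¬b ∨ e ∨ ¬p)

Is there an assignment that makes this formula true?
Yes

Yes, the formula is satisfiable.

One satisfying assignment is: p=True, a=True, e=True, b=False, d=False

Verification: With this assignment, all 25 clauses evaluate to true.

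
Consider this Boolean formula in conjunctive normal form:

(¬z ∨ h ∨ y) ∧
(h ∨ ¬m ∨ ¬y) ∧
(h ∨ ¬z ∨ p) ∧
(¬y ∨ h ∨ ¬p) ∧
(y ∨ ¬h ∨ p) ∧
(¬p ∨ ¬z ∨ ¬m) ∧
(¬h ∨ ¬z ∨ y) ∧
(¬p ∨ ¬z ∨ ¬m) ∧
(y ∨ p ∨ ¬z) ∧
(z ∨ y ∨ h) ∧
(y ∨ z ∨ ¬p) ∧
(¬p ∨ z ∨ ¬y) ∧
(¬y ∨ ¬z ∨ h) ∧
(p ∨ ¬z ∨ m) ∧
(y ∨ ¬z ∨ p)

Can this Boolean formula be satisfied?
Yes

Yes, the formula is satisfiable.

One satisfying assignment is: p=False, h=False, m=False, y=True, z=False

Verification: With this assignment, all 15 clauses evaluate to true.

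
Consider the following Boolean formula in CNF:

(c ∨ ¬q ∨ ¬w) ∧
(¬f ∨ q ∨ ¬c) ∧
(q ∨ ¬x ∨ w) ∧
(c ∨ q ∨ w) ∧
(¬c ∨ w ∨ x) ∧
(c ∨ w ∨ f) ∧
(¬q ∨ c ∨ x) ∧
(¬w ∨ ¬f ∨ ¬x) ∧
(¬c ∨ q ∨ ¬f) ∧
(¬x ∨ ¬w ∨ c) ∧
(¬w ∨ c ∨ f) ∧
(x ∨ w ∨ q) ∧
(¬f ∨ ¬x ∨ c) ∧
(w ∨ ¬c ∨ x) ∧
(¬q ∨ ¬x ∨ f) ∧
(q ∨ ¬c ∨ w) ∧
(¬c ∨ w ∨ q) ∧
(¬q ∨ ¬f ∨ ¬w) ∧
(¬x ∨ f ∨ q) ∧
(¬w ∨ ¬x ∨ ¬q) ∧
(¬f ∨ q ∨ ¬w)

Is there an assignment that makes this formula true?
Yes

Yes, the formula is satisfiable.

One satisfying assignment is: w=False, f=True, c=True, q=True, x=True

Verification: With this assignment, all 21 clauses evaluate to true.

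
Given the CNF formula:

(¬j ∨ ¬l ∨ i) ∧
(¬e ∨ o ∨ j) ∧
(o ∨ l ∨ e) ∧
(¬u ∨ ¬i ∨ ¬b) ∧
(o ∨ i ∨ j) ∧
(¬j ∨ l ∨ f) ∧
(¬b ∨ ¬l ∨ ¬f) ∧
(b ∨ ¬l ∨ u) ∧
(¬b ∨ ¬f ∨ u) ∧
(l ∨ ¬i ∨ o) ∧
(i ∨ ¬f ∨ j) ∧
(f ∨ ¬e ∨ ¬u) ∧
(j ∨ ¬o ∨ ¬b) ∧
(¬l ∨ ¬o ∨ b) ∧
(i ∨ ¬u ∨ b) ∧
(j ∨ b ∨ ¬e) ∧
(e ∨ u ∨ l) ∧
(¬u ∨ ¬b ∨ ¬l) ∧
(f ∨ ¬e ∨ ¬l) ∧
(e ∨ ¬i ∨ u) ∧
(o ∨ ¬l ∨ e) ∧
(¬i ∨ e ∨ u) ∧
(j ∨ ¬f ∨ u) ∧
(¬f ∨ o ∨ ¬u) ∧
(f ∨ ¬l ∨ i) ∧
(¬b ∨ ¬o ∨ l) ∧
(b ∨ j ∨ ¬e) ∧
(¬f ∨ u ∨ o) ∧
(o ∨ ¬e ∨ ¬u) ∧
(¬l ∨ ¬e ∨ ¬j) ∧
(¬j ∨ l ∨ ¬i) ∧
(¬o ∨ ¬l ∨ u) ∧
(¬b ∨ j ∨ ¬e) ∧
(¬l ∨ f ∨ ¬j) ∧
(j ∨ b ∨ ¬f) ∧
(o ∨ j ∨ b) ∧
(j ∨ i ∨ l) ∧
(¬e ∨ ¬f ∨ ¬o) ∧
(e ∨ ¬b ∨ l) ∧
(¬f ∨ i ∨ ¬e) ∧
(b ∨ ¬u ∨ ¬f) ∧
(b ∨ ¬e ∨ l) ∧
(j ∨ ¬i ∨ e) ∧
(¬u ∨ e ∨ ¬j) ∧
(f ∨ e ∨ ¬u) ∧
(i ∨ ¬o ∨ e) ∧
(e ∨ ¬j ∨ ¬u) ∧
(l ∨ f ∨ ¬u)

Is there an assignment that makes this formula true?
No

No, the formula is not satisfiable.

No assignment of truth values to the variables can make all 48 clauses true simultaneously.

The formula is UNSAT (unsatisfiable).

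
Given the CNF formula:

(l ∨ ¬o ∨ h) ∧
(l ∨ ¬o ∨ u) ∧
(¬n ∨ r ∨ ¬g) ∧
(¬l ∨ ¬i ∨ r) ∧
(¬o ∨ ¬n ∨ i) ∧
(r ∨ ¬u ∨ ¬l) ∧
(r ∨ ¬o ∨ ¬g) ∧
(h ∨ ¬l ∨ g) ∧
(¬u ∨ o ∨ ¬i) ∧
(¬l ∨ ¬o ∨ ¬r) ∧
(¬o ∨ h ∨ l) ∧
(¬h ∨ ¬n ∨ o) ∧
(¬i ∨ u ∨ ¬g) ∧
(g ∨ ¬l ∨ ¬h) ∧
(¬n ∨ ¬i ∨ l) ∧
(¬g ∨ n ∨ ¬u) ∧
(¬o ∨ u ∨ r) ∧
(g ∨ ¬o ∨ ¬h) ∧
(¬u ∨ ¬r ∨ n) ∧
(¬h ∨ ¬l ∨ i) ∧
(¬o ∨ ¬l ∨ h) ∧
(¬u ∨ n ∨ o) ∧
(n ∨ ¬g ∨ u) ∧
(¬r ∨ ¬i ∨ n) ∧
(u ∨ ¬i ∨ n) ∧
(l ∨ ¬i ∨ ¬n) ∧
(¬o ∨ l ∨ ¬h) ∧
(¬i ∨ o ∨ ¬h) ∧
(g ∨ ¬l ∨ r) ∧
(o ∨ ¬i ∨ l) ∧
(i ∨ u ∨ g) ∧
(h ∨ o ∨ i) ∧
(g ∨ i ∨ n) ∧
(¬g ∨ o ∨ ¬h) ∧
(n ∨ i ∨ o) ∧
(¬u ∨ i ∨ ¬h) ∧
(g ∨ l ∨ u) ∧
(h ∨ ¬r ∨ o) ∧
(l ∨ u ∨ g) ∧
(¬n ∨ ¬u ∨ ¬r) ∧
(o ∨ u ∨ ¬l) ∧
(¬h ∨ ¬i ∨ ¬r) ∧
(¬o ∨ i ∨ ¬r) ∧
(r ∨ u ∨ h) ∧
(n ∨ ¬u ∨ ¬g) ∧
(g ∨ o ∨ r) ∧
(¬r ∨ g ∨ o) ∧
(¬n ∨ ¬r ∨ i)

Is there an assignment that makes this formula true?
No

No, the formula is not satisfiable.

No assignment of truth values to the variables can make all 48 clauses true simultaneously.

The formula is UNSAT (unsatisfiable).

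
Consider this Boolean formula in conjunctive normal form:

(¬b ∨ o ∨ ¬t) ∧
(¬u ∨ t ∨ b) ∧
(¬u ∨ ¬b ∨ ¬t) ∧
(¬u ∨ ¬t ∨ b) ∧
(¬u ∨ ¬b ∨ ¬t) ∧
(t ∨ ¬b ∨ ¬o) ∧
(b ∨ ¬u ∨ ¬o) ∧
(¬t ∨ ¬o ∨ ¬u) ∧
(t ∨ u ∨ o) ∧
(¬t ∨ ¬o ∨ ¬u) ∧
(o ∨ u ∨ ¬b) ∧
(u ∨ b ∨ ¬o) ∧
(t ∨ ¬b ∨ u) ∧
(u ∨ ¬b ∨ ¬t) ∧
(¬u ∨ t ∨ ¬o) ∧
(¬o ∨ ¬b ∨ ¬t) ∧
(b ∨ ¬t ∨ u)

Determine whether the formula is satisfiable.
Yes

Yes, the formula is satisfiable.

One satisfying assignment is: b=True, o=False, t=False, u=True

Verification: With this assignment, all 17 clauses evaluate to true.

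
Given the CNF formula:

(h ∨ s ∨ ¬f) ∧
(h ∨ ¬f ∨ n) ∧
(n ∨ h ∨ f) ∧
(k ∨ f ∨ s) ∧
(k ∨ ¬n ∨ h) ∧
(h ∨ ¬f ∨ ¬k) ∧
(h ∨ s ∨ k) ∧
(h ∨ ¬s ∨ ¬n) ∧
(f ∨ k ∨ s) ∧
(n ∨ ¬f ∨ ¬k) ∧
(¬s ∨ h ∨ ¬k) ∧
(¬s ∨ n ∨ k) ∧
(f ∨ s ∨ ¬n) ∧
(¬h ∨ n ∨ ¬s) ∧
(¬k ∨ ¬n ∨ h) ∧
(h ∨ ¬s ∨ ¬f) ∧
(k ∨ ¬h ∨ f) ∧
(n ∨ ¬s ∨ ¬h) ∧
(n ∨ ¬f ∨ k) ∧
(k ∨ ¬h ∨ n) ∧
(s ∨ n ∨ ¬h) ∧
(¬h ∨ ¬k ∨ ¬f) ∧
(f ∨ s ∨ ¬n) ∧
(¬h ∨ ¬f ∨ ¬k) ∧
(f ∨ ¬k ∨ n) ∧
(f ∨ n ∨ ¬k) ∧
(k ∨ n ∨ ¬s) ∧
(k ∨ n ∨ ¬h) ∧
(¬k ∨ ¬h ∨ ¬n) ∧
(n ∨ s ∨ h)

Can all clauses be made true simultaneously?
Yes

Yes, the formula is satisfiable.

One satisfying assignment is: f=True, k=False, s=False, n=True, h=True

Verification: With this assignment, all 30 clauses evaluate to true.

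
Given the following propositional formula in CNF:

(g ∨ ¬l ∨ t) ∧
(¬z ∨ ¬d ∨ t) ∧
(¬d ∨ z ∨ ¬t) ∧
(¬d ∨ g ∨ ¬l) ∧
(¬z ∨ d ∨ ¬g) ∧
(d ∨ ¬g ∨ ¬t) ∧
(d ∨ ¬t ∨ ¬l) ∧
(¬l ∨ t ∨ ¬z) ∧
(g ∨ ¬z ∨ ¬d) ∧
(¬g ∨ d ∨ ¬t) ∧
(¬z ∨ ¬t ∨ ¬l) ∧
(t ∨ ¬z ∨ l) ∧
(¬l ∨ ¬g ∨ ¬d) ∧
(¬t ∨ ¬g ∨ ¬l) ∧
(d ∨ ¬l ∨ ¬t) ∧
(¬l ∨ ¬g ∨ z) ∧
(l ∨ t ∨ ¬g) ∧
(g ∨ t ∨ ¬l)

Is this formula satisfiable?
Yes

Yes, the formula is satisfiable.

One satisfying assignment is: d=False, g=False, l=False, t=False, z=False

Verification: With this assignment, all 18 clauses evaluate to true.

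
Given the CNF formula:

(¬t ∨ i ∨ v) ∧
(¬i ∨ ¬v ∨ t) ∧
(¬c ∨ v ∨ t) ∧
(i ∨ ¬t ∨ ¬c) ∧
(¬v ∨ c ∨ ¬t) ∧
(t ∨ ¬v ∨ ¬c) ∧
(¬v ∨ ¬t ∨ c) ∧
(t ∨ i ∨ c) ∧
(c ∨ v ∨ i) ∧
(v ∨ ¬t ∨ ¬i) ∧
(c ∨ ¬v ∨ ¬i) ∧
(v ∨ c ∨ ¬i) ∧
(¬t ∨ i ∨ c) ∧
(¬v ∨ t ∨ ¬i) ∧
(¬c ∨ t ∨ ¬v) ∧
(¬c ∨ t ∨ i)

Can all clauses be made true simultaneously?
Yes

Yes, the formula is satisfiable.

One satisfying assignment is: v=True, i=True, t=True, c=True

Verification: With this assignment, all 16 clauses evaluate to true.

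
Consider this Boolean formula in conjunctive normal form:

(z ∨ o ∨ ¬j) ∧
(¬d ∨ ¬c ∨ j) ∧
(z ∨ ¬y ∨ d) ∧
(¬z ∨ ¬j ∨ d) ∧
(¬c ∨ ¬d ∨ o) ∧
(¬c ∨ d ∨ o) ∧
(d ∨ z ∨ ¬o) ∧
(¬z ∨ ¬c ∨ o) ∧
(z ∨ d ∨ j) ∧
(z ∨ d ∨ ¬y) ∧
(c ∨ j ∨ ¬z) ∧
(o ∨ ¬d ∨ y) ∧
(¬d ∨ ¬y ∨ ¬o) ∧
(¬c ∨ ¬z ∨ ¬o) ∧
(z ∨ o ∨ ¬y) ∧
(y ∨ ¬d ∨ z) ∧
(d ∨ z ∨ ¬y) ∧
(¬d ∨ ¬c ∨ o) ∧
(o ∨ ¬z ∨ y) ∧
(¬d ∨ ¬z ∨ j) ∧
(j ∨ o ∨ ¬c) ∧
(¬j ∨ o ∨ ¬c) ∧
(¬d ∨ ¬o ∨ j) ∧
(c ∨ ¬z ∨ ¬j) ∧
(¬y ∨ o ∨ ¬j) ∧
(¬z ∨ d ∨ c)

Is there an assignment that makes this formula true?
No

No, the formula is not satisfiable.

No assignment of truth values to the variables can make all 26 clauses true simultaneously.

The formula is UNSAT (unsatisfiable).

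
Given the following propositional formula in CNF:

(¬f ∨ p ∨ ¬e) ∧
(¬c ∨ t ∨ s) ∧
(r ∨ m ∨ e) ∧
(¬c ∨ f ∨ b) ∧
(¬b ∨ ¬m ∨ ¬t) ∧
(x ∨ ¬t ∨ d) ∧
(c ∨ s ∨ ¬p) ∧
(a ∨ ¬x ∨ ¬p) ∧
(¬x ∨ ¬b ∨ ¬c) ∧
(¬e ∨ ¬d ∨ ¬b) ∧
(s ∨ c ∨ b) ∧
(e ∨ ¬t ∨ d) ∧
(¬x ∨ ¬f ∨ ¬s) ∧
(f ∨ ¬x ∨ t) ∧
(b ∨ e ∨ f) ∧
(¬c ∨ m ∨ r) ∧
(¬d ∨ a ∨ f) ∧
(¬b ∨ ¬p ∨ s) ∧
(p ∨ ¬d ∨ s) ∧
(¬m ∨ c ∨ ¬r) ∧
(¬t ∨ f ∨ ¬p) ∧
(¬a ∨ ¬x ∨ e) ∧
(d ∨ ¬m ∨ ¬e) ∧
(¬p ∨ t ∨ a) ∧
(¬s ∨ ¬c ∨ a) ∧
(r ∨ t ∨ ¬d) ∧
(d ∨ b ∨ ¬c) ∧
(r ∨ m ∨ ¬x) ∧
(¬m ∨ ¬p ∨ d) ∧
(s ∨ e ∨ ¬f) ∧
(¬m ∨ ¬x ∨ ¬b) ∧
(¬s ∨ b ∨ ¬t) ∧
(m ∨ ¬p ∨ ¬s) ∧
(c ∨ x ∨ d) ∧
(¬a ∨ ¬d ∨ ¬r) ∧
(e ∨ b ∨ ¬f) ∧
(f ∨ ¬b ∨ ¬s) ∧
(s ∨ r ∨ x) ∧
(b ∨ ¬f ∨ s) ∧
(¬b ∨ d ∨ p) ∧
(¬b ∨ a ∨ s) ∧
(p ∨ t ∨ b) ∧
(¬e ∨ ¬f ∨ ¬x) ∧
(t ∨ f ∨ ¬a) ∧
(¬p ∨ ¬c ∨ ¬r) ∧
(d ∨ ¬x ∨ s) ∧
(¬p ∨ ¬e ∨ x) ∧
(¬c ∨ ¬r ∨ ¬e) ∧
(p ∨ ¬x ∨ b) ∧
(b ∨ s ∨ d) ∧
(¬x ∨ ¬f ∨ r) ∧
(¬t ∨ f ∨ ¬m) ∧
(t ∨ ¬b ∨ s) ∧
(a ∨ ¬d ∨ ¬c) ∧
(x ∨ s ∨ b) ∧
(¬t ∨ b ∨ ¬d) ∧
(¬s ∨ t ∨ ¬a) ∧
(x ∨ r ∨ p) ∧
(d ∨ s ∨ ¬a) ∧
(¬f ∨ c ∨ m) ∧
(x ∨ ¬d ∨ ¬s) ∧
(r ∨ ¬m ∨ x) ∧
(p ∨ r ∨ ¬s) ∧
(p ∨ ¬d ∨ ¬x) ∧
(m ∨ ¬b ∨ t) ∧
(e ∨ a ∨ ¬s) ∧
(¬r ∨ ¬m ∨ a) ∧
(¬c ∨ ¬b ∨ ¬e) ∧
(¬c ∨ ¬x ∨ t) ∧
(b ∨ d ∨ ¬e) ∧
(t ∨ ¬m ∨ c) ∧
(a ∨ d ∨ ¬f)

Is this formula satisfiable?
No

No, the formula is not satisfiable.

No assignment of truth values to the variables can make all 72 clauses true simultaneously.

The formula is UNSAT (unsatisfiable).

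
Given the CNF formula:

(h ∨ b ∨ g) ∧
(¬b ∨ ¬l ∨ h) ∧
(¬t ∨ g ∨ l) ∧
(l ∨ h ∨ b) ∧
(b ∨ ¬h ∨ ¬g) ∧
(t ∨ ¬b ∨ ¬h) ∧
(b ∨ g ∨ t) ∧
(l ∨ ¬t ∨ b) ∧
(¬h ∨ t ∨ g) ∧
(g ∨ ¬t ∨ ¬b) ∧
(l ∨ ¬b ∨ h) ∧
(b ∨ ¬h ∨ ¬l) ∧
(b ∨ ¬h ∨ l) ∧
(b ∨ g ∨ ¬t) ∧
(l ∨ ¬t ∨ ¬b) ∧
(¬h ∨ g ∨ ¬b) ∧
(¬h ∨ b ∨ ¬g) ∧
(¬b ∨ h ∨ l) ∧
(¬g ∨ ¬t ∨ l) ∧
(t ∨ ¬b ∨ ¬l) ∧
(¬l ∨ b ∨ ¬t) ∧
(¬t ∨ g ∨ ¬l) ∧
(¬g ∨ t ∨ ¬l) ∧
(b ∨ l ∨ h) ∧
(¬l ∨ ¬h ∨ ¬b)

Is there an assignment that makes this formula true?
No

No, the formula is not satisfiable.

No assignment of truth values to the variables can make all 25 clauses true simultaneously.

The formula is UNSAT (unsatisfiable).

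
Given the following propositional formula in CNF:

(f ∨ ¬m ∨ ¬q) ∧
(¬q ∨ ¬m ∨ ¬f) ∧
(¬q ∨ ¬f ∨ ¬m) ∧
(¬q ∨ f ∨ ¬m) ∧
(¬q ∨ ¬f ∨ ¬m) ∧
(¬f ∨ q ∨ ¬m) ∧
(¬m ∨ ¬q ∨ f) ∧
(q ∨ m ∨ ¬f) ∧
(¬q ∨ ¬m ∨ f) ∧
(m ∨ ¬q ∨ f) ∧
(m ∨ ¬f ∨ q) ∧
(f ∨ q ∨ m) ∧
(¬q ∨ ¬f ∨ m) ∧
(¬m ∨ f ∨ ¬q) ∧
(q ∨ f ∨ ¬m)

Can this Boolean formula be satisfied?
No

No, the formula is not satisfiable.

No assignment of truth values to the variables can make all 15 clauses true simultaneously.

The formula is UNSAT (unsatisfiable).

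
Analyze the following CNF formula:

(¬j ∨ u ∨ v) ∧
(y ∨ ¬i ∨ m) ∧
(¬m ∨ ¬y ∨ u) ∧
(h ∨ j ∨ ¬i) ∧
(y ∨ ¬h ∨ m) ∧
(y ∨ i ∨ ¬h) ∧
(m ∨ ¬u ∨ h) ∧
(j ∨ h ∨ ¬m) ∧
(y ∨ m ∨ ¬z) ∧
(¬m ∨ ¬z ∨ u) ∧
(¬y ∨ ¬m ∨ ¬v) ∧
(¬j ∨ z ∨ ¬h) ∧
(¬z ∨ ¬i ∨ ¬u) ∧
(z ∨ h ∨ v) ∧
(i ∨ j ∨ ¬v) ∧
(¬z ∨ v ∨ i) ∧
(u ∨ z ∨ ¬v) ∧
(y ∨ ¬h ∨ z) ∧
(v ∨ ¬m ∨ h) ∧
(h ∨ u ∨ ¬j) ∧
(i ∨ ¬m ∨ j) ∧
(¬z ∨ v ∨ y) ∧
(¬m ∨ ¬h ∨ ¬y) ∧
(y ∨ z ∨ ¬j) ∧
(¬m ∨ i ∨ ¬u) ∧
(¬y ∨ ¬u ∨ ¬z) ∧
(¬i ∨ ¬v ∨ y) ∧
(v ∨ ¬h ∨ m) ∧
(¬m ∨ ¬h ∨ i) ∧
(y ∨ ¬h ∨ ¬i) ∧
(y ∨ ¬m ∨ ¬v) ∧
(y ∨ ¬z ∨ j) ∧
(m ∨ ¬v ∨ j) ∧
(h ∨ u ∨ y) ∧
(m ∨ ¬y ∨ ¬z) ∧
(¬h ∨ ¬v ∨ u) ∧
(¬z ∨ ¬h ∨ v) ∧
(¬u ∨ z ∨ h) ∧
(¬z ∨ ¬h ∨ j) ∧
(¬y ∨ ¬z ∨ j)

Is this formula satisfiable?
No

No, the formula is not satisfiable.

No assignment of truth values to the variables can make all 40 clauses true simultaneously.

The formula is UNSAT (unsatisfiable).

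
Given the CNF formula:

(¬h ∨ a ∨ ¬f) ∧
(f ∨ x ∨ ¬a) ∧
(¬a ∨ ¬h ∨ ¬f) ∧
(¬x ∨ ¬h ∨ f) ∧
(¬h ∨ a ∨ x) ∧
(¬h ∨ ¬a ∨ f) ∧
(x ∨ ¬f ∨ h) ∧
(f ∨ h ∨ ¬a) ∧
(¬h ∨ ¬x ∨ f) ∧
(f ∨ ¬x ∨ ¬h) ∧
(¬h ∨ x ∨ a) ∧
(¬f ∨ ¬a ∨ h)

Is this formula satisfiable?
Yes

Yes, the formula is satisfiable.

One satisfying assignment is: f=False, x=False, h=False, a=False

Verification: With this assignment, all 12 clauses evaluate to true.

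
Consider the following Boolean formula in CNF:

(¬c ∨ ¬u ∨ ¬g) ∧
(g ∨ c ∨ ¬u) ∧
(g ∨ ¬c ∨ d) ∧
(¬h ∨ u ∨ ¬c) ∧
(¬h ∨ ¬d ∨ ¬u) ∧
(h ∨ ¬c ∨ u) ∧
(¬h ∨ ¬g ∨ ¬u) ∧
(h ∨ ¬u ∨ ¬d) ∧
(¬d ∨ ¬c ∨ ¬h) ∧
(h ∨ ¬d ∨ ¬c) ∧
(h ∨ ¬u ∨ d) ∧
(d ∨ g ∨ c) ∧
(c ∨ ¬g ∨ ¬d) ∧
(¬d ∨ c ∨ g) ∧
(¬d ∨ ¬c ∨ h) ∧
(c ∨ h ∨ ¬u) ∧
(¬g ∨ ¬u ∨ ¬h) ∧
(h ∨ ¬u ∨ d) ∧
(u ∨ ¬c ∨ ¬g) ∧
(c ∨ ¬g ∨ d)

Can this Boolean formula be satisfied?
No

No, the formula is not satisfiable.

No assignment of truth values to the variables can make all 20 clauses true simultaneously.

The formula is UNSAT (unsatisfiable).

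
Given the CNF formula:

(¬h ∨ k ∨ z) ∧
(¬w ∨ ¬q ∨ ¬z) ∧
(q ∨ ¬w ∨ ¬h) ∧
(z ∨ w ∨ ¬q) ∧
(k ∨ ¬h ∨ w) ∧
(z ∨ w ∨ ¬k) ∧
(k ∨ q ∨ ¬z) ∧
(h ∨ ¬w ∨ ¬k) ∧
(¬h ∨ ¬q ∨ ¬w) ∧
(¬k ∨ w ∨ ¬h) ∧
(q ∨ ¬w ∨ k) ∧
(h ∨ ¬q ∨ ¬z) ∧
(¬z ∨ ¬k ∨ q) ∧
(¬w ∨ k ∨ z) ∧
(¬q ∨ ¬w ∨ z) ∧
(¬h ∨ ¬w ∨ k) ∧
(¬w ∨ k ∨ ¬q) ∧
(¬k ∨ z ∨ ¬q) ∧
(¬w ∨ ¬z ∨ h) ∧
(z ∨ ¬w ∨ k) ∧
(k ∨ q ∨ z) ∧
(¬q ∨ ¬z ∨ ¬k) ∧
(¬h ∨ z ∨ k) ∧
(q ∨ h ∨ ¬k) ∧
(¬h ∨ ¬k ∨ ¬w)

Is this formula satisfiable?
No

No, the formula is not satisfiable.

No assignment of truth values to the variables can make all 25 clauses true simultaneously.

The formula is UNSAT (unsatisfiable).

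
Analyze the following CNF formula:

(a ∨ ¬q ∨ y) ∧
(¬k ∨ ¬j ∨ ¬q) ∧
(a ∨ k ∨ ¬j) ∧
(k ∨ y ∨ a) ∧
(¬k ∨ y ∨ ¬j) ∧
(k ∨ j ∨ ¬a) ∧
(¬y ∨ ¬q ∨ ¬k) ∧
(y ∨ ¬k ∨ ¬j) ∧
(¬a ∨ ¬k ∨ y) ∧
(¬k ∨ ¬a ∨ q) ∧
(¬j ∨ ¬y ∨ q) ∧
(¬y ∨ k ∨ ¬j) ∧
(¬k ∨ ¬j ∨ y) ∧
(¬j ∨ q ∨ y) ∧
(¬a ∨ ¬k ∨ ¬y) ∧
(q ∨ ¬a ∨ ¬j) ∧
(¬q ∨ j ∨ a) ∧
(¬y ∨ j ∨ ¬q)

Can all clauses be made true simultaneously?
Yes

Yes, the formula is satisfiable.

One satisfying assignment is: q=False, a=False, j=False, y=True, k=False

Verification: With this assignment, all 18 clauses evaluate to true.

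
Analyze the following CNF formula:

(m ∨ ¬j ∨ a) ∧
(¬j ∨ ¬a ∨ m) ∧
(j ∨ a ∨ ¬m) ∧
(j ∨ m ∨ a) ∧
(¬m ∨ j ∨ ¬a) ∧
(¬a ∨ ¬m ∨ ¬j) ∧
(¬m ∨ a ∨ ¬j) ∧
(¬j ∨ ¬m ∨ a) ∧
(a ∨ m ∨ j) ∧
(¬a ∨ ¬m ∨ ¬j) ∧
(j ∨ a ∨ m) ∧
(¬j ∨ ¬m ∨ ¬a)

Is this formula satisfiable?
Yes

Yes, the formula is satisfiable.

One satisfying assignment is: j=False, m=False, a=True

Verification: With this assignment, all 12 clauses evaluate to true.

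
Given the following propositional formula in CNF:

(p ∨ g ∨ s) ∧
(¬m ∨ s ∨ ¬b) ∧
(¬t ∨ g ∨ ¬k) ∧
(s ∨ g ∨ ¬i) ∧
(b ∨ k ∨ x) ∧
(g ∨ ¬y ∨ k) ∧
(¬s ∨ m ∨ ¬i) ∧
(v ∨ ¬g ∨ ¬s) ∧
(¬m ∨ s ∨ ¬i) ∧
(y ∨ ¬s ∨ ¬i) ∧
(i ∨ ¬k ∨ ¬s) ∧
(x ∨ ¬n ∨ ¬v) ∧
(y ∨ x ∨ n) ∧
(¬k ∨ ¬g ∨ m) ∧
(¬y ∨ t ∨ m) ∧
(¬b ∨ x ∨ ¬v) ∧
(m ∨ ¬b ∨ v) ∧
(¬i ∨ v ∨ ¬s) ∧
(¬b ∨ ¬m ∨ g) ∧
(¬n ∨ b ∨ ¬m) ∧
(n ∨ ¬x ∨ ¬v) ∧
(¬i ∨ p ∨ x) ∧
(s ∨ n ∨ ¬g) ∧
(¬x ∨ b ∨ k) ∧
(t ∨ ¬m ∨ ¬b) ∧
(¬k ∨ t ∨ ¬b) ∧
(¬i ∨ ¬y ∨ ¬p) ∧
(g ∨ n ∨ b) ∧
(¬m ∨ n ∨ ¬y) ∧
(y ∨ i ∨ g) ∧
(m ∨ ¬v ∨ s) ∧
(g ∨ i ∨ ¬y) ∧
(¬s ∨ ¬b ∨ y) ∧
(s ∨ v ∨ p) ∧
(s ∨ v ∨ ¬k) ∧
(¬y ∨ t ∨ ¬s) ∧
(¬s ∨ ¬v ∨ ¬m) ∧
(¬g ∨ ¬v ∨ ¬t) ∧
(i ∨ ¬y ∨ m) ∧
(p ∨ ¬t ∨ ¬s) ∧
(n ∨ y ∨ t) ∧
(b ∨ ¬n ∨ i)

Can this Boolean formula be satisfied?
No

No, the formula is not satisfiable.

No assignment of truth values to the variables can make all 42 clauses true simultaneously.

The formula is UNSAT (unsatisfiable).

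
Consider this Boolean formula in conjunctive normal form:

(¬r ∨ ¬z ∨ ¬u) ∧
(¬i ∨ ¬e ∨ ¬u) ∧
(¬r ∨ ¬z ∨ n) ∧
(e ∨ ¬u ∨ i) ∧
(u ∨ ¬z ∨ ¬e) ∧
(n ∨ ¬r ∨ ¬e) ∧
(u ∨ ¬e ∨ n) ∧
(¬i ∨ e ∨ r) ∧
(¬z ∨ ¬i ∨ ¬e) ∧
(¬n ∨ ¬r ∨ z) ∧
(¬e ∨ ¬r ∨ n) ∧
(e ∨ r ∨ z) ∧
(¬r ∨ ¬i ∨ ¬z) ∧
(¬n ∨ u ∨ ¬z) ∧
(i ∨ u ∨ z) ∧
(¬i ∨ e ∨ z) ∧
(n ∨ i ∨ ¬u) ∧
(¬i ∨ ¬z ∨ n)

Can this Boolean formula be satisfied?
Yes

Yes, the formula is satisfiable.

One satisfying assignment is: u=False, r=False, e=False, z=True, i=False, n=False

Verification: With this assignment, all 18 clauses evaluate to true.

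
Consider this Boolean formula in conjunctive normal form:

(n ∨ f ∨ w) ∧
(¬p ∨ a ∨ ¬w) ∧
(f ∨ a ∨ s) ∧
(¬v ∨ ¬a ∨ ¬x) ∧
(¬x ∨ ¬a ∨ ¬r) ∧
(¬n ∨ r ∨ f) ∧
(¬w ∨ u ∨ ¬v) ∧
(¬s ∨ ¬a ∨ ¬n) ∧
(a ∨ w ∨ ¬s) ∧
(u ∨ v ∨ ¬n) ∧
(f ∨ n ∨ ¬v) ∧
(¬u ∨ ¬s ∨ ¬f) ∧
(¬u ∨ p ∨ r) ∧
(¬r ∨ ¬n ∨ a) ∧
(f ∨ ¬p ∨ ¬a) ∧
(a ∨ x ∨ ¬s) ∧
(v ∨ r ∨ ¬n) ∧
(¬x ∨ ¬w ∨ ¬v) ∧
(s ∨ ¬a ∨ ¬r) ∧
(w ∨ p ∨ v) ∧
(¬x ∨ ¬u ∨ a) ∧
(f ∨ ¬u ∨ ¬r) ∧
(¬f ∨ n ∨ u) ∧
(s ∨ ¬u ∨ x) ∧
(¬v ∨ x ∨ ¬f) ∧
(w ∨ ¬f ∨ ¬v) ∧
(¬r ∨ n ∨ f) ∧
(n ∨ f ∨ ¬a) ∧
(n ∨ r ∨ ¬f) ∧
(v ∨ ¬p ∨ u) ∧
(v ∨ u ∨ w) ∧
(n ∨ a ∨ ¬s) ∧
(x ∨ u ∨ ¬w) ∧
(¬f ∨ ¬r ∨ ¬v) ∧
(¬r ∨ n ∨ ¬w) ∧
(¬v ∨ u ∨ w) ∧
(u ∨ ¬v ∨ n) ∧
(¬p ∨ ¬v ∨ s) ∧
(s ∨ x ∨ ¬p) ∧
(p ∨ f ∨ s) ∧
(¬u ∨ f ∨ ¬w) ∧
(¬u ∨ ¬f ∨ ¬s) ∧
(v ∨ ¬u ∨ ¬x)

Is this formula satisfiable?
No

No, the formula is not satisfiable.

No assignment of truth values to the variables can make all 43 clauses true simultaneously.

The formula is UNSAT (unsatisfiable).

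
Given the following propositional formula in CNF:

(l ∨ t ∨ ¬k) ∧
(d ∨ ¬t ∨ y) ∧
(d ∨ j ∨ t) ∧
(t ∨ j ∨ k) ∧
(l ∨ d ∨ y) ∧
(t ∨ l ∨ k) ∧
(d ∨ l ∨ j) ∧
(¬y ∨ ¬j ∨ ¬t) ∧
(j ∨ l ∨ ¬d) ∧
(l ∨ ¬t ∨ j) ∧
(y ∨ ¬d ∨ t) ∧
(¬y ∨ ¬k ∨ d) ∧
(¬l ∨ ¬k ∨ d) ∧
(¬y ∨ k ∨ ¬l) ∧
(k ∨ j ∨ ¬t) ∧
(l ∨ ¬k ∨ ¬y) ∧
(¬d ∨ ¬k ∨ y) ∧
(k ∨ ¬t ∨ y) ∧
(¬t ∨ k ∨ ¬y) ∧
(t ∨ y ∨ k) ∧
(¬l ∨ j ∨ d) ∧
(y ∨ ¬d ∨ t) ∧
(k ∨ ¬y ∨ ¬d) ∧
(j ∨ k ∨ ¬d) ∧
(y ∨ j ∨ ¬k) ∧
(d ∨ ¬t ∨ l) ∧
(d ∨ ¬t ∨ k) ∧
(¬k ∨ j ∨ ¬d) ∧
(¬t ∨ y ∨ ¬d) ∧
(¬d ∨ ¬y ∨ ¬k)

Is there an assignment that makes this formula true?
No

No, the formula is not satisfiable.

No assignment of truth values to the variables can make all 30 clauses true simultaneously.

The formula is UNSAT (unsatisfiable).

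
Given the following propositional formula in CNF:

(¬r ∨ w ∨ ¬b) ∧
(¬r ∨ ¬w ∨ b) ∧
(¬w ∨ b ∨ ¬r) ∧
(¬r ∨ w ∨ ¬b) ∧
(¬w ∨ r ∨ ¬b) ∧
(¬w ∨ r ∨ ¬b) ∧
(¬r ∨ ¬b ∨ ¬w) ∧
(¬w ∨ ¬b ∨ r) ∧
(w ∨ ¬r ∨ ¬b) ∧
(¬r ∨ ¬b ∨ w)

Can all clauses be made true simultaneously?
Yes

Yes, the formula is satisfiable.

One satisfying assignment is: w=False, b=False, r=False

Verification: With this assignment, all 10 clauses evaluate to true.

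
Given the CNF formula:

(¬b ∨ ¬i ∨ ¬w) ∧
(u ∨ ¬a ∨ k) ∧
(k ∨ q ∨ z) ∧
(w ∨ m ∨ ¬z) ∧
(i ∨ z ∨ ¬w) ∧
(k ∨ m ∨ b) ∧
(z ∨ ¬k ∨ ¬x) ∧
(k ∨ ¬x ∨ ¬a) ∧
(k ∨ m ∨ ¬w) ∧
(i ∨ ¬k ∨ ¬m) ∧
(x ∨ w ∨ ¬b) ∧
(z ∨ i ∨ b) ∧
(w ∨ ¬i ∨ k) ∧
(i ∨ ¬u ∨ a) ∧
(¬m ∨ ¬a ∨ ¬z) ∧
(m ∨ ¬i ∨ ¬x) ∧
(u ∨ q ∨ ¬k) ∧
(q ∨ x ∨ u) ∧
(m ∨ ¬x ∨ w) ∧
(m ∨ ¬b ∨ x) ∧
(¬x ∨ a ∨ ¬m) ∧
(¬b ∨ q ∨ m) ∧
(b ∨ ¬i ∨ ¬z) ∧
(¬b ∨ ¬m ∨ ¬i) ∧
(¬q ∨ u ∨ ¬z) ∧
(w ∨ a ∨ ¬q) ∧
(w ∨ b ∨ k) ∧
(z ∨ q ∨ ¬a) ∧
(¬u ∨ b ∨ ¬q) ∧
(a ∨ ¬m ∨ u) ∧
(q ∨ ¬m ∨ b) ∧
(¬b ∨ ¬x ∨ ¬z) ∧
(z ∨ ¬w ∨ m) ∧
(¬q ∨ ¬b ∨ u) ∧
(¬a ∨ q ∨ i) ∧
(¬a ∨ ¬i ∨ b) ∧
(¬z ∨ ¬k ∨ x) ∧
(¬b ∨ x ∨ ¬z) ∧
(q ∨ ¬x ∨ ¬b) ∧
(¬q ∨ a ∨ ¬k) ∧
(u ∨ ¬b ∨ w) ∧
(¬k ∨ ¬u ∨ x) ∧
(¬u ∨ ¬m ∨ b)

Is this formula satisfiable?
No

No, the formula is not satisfiable.

No assignment of truth values to the variables can make all 43 clauses true simultaneously.

The formula is UNSAT (unsatisfiable).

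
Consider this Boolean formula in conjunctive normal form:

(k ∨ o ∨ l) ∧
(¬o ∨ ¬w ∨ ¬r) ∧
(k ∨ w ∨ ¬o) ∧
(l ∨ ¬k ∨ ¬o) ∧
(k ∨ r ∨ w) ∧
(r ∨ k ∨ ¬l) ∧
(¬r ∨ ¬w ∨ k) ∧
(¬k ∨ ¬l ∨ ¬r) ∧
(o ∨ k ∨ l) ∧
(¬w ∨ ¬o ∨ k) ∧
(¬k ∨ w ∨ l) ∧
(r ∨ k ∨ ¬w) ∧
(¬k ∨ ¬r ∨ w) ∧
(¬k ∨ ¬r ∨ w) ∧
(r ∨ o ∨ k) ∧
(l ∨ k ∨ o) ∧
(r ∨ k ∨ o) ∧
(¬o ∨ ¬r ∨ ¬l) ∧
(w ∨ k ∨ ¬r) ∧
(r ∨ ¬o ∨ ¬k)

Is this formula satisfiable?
Yes

Yes, the formula is satisfiable.

One satisfying assignment is: o=False, r=False, l=True, w=False, k=True

Verification: With this assignment, all 20 clauses evaluate to true.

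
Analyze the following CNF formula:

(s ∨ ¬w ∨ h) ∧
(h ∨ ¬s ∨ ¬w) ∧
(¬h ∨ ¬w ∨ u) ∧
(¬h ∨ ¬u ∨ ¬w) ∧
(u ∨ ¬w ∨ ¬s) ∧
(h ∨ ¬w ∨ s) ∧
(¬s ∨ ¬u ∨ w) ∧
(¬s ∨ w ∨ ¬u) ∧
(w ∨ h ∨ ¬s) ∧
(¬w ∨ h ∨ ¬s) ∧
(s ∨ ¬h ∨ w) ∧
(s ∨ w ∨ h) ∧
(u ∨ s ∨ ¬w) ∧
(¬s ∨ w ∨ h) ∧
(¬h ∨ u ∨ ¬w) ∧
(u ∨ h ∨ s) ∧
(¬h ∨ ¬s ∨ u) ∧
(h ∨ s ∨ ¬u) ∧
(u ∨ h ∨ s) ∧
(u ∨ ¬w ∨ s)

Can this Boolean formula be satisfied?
No

No, the formula is not satisfiable.

No assignment of truth values to the variables can make all 20 clauses true simultaneously.

The formula is UNSAT (unsatisfiable).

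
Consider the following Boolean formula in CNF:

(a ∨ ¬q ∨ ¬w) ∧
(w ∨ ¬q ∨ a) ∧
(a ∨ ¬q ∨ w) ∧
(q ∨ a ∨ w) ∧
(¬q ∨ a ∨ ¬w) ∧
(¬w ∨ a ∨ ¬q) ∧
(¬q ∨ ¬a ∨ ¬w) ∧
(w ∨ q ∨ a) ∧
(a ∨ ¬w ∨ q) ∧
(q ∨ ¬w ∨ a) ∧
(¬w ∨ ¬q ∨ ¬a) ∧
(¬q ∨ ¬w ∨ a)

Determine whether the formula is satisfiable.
Yes

Yes, the formula is satisfiable.

One satisfying assignment is: q=False, w=False, a=True

Verification: With this assignment, all 12 clauses evaluate to true.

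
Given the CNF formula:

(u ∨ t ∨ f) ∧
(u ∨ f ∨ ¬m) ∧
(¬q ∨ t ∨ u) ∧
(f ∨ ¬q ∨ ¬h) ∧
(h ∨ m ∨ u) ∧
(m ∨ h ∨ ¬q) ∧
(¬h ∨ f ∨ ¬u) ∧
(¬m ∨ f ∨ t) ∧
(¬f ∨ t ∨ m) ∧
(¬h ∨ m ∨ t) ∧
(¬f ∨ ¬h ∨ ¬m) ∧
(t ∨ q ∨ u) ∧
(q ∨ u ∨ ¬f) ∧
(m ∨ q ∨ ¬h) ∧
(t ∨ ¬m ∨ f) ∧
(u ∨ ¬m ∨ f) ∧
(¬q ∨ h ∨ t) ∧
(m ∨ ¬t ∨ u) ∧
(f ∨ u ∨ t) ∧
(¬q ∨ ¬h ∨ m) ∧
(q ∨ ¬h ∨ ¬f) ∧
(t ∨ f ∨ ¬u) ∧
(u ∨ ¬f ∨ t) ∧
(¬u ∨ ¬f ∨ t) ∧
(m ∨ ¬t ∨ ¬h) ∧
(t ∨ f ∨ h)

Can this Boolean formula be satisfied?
Yes

Yes, the formula is satisfiable.

One satisfying assignment is: h=False, q=False, m=False, u=True, t=True, f=False

Verification: With this assignment, all 26 clauses evaluate to true.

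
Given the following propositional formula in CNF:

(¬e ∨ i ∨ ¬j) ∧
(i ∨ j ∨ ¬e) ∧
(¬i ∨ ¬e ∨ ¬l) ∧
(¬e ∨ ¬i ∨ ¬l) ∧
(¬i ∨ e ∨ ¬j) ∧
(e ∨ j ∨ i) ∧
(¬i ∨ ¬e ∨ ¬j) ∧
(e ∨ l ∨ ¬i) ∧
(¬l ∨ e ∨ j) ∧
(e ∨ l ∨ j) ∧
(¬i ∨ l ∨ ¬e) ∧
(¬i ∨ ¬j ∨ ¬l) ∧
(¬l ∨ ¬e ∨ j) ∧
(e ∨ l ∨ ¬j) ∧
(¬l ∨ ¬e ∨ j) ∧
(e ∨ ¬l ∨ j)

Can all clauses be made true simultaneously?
Yes

Yes, the formula is satisfiable.

One satisfying assignment is: j=True, i=False, e=False, l=True

Verification: With this assignment, all 16 clauses evaluate to true.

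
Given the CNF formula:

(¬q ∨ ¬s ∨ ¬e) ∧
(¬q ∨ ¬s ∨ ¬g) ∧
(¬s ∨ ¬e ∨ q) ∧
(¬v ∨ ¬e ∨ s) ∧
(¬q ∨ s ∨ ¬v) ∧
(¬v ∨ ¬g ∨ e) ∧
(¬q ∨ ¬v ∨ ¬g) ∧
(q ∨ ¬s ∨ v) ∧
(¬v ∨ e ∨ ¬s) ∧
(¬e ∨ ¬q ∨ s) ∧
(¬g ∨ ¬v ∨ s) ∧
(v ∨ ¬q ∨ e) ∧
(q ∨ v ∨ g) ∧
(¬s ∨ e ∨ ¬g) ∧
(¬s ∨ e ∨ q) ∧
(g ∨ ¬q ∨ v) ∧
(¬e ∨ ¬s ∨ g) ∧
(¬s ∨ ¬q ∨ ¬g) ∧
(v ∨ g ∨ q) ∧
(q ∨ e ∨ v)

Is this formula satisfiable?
Yes

Yes, the formula is satisfiable.

One satisfying assignment is: q=False, s=False, v=True, e=False, g=False

Verification: With this assignment, all 20 clauses evaluate to true.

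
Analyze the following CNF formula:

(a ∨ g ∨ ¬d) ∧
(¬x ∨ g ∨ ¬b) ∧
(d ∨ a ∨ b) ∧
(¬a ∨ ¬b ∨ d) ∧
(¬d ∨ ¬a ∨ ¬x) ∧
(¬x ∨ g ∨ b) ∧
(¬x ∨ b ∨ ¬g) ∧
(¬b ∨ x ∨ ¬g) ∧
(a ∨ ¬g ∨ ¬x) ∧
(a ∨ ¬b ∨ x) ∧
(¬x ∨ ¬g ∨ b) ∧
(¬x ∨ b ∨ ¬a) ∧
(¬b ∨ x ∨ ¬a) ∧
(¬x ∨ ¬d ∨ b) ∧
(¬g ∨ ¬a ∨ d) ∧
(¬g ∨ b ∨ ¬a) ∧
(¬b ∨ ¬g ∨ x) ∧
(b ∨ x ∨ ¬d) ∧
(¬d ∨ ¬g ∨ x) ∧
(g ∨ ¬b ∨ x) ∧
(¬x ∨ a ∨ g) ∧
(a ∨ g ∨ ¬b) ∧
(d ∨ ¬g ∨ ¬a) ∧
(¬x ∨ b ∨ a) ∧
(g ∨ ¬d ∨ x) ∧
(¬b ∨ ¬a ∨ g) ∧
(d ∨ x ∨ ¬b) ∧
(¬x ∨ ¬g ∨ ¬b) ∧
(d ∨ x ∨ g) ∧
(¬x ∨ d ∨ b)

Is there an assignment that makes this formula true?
No

No, the formula is not satisfiable.

No assignment of truth values to the variables can make all 30 clauses true simultaneously.

The formula is UNSAT (unsatisfiable).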